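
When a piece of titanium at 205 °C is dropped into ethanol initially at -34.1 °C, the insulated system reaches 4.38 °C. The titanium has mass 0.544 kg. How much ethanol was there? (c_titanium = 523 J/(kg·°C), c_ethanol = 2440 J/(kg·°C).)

m ≈ 0.608 kg

Energy conservation, ΣQ = 0:
0.544·523·(4.38 − 205) + m·2440·(4.38 − (-34.1)) = 0
93891 m = 57079
m = 57079/93891 ≈ 0.6079 kg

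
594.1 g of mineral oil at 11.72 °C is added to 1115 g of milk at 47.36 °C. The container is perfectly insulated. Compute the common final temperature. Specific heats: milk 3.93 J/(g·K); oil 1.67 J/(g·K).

Setting the total heat transfer to zero:
1115·3.93·(T − 47.36) + 594.1·1.67·(T − 11.72) = 0
4381.9(T − 47.36) + 992.15(T − 11.72) = 0
5374.1 T = 219157
T = 219157 / 5374.1 = 40.8 °C

T_f ≈ 40.8 °C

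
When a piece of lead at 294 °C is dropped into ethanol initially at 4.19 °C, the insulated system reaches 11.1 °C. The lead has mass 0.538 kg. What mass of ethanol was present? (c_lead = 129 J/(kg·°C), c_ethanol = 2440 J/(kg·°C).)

m ≈ 1.16 kg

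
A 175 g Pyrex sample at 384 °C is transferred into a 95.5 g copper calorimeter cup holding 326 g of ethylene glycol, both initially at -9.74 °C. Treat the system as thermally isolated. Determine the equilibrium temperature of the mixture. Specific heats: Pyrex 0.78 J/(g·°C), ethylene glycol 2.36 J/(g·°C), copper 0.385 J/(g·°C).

Setting the total heat transfer to zero:
175×0.78×(T − 384) + 326×2.36×(T − (-9.74)) + 95.5×0.385×(T − (-9.74)) = 0
942.63 T = 44564
T = 44564/942.63 ≈ 47.28 °C

T_f ≈ 47.3 °C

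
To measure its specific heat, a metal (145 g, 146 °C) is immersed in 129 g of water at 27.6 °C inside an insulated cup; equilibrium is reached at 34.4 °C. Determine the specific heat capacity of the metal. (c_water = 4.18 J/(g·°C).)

c ≈ 0.227 J/(g·°C)

Energy conservation, ΣQ = 0:
145×c×(34.4 − 146) + 129×4.18×(34.4 − 27.6) = 0
-16182 c = -3666.7
c = -3666.7/-16182 ≈ 0.2266 J/(g·°C)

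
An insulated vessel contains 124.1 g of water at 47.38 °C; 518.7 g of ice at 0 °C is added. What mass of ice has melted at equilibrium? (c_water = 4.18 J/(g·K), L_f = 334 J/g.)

Water can give up m c ΔT = 124.1·4.18·47.38 = 24578 J before reaching 0 °C.
Melting all 518.7 g of ice would need 518.7·334 = 173246 J.
Since 24578 < 173246 J, not all the ice melts; equilibrium is at 0 °C.
m_melted·334 = 24578  ⇒  m_melted ≈ 73.59 g.

m_melted ≈ 73.6 g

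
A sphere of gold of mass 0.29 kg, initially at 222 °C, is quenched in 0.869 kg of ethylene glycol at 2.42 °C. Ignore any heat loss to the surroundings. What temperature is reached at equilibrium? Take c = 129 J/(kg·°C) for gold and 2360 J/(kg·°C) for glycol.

T_f ≈ 6.4 °C

|Q_gold| = |Q_glycol|:
0.29·129·(222 − T) = 0.869·2360·(T − 2.42)
37.41(222 − T) = 2050.8(T − 2.42)
2088.2 T = 13268  ⇒  T ≈ 6.35 °C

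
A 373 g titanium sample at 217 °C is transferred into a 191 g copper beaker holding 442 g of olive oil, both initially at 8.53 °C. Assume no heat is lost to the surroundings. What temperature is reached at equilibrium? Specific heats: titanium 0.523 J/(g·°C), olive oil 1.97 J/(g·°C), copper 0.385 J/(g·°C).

T_f ≈ 44.2 °C

Taking heat into each body as positive, Σ m c ΔT = 0:
373×0.523×(T − 217) + 442×1.97×(T − 8.53) + 191×0.385×(T − 8.53) = 0
195.08(T − 217) + 870.74(T − 8.53) + 73.53(T − 8.53) = 0
(195.08 + 870.74 + 73.53) T = 195.08×217 + 870.74×8.53 + 73.53×8.53
T = 50387/1139.4 ≈ 44.22 °C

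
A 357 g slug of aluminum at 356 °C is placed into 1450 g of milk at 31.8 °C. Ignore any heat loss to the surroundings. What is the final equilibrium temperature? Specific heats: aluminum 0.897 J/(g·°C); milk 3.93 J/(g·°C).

T_f ≈ 49.0 °C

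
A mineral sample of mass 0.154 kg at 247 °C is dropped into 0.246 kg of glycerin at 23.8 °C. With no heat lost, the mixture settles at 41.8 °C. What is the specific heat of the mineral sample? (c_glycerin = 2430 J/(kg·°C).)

c ≈ 340 J/(kg·°C)

m_s c (T_s − T_f) = m_glycerin c_glycerin (T_f − T_0):
0.154×c×(247 − 41.8) = 0.246×2430×(41.8 − 23.8)
31.6 c = 10760  ⇒  c ≈ 340.5 J/(kg·°C)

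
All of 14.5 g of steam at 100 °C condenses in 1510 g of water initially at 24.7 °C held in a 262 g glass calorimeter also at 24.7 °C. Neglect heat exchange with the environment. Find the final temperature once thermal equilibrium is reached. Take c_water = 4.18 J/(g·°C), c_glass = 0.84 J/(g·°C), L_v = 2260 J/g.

T_f ≈ 30.4 °C

Net heat exchanged in the isolated system is zero:
steam→water at 100 °C releases m L_v = 14.5·2260 = 32770; condensed water 100 °C→T: 60.61(T − 100); original water: 6311.8(T − 24.7); glass cup: 262·0.84·(T − 24.7) = 220.08(T − 24.7)
6592.5 T = 32770 + 6061 + 161337 = 200168
T ≈ 30.36 °C — below 100 °C, confirming all the steam condensed.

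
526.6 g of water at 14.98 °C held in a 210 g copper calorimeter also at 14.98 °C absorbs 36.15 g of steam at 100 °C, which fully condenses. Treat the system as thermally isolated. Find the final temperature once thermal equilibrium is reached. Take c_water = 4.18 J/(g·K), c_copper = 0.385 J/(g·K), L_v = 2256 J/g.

T_f ≈ 53.8 °C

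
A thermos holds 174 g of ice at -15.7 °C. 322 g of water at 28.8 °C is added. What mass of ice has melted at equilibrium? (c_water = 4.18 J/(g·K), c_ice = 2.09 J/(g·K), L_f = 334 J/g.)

m_melted ≈ 99 g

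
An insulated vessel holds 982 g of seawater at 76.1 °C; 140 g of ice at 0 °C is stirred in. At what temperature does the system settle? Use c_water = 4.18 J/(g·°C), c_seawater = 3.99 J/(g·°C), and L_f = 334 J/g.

T_f ≈ 55.8 °C

Conservation of energy gives ΣQ = 0:
latent heat to melt: 140×334 = 46760; warm the meltwater: 585.2 T; seawater cools: 982×3.99×(T − 76.1) = 3918.2(T − 76.1)
4503.4 T = 298173 − 46760 = 251413
T ≈ 55.83 °C — above 0 °C, consistent with complete melting.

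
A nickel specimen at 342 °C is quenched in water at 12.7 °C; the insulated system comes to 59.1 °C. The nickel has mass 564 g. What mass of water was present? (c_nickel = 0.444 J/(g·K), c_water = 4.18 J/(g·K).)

Heat gained plus heat lost sum to zero:
564×0.444×(59.1 − 342) + m×4.18×(59.1 − 12.7) = 0
193.95 m = 70843
m = 70843/193.95 ≈ 365.3 g

m ≈ 365 g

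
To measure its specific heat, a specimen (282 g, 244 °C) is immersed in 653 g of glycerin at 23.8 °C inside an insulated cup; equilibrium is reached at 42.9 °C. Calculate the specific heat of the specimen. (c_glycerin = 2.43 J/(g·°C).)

c ≈ 0.534 J/(g·°C)

Heat lost by the specimen = heat gained by the glycerin:
282×c×(244 − 42.9) = 653×2.43×(42.9 − 23.8)
56710 c = 30308  ⇒  c ≈ 0.5344 J/(g·°C)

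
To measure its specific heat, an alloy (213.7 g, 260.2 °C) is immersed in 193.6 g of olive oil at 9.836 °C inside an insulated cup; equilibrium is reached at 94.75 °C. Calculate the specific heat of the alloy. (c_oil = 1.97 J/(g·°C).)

Heat gained plus heat lost sum to zero:
213.7×c×(94.75 − 260.2) + 193.6×1.97×(94.75 − 9.836) = 0
-35357 c = -32386
c = -32386/-35357 ≈ 0.916 J/(g·°C)

c ≈ 0.916 J/(g·°C)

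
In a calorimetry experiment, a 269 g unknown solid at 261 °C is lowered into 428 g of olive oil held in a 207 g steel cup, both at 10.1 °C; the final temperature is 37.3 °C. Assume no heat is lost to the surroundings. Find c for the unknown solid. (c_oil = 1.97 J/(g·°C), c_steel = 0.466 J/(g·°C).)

c ≈ 0.425 J/(g·°C)

Energy conservation, ΣQ = 0:
269·c·(37.3 − 261) + 428·1.97·(37.3 − 10.1) + 207·0.466·(37.3 − 10.1) = 0
-60175 c = -25558
c = -25558/-60175 ≈ 0.4247 J/(g·°C)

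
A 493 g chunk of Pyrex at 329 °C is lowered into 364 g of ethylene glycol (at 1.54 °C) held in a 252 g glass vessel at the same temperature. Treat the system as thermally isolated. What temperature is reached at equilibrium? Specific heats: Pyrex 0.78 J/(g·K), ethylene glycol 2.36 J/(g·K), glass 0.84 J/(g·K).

T_f ≈ 88.1 °C

Setting the total heat transfer to zero:
493*0.78*(T − 329) + 364*2.36*(T − 1.54) + 252*0.84*(T − 1.54) = 0
384.54(T − 329) + 859.04(T − 1.54) + 211.68(T − 1.54) = 0
1455.3 T = 128163
T = 128163/1455.3 ≈ 88.07 °C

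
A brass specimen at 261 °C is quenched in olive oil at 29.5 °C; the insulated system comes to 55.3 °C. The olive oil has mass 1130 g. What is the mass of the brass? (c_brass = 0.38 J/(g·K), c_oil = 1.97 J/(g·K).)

m ≈ 735 g

|Q_brass| = |Q_oil|:
m×0.38×(261 − 55.3) = 1130×1.97×(55.3 − 29.5)
78.17 m = 57433  ⇒  m ≈ 734.8 g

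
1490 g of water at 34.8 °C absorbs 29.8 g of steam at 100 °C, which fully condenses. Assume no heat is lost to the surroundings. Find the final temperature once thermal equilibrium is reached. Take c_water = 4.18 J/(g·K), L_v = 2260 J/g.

T_f ≈ 46.7 °C

Energy conservation, ΣQ = 0:
latent heat released on condensation: 29.8·2260 = 67348; condensed water 100 °C→T: 124.56(T − 100); original water: 6228.2(T − 34.8)
6352.8 T = 67348 + 12456 + 216741 = 296546
T ≈ 46.68 °C (< 100 °C, so full condensation is consistent).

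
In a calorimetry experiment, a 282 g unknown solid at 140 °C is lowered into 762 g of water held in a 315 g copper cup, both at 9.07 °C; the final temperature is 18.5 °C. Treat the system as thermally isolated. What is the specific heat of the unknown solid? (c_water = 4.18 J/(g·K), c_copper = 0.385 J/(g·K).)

c ≈ 0.91 J/(g·K)

Energy conservation, ΣQ = 0:
282×c×(18.5 − 140) + 762×4.18×(18.5 − 9.07) + 315×0.385×(18.5 − 9.07) = 0
-34263 c = -31180
c = -31180/-34263 ≈ 0.91 J/(g·K)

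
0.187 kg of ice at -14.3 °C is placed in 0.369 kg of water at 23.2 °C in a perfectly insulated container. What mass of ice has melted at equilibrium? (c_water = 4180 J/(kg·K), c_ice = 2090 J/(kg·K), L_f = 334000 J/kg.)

Cooling the water to 0 °C releases 0.369×4180×23.2 = 35784 J.
Warming the ice to 0 °C takes 0.187×2090×14.3 = 5588.9 J, leaving 30195 J for melting.
To melt every bit of ice: 0.187×334000 = 62458 J.
Since 30195 < 62458 J, not all the ice melts; equilibrium is at 0 °C.
Mass melted = 30195/334000 ≈ 0.09041 kg.

m_melted ≈ 0.0904 kg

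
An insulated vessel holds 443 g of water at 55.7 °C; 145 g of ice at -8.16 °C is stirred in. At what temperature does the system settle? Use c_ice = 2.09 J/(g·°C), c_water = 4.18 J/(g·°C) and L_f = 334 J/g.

T_f ≈ 21.3 °C

Energy balance with sensible and latent terms:
warm ice to 0 °C: 145×2.09×(0 − (-8.16)) = 2472.9
  melt ice: 145×334 = 48430
  warm the meltwater: 606.1 T
  water cools: 443×4.18×(T − 55.7) = 1851.7(T − 55.7)
2457.8 T = 103142 − 50903 = 52239
T ≈ 21.25 °C. Since T > 0 °C, the all-ice-melts assumption holds.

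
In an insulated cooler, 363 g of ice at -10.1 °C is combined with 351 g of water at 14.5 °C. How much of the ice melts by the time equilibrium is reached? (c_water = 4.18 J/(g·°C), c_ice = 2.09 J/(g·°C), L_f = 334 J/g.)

m_melted ≈ 40.8 g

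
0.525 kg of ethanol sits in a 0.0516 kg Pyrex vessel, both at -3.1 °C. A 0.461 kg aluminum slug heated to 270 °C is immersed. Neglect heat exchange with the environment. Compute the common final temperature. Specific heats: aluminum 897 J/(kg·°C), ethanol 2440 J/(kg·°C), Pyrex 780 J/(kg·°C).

T_f ≈ 62.0 °C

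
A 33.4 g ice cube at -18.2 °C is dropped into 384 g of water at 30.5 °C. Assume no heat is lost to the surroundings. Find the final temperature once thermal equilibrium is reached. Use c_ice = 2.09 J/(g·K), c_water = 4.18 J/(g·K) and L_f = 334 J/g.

Let T be the final temperature. ΣQ_i = 0:
ice -18.2→0 °C: 33.4×2.09×18.2 = 1270.5
  melt ice: 33.4×334 = 11156
  meltwater 0→T: 33.4×4.18×T = 139.61 T
  water: 1605.1(T − 30.5)
1744.7 T = 48956 − 12426 = 36530
T ≈ 20.94 °C — above 0 °C, consistent with complete melting.

T_f ≈ 20.9 °C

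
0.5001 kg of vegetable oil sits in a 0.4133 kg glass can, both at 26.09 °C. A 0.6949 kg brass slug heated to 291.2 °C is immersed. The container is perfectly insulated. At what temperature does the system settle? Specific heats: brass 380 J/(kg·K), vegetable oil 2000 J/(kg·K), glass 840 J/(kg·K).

T_f ≈ 69.5 °C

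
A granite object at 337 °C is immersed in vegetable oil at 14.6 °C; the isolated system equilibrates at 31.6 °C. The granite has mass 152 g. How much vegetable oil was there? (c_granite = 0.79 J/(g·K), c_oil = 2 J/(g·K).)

m ≈ 1080 g

Heat lost by the granite = heat gained by the oil:
152·0.79·(337 − 31.6) = m·2·(31.6 − 14.6)
34 m = 36672  ⇒  m ≈ 1079 g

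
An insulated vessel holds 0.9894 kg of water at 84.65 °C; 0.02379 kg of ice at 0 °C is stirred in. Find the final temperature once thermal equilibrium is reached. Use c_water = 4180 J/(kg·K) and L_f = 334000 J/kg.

Sum of m c ΔT and latent-heat terms is zero:
latent heat to melt: 0.02379×334000 = 7945.9
  warm the meltwater: 99.44 T
  water cools: 0.9894×4180×(T − 84.65) = 4135.7(T − 84.65)
4235.1 T = 350086 − 7945.9 = 342140
T ≈ 80.79 °C — above 0 °C, consistent with complete melting.

T_f ≈ 80.8 °C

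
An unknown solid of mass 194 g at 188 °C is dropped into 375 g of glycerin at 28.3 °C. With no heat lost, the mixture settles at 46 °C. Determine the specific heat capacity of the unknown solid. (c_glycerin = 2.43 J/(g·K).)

Let T be the final temperature. ΣQ_i = 0:
194·c·(46 − 188) + 375·2.43·(46 − 28.3) = 0
-27548 c = -16129
c = -16129/-27548 ≈ 0.5855 J/(g·K)

c ≈ 0.585 J/(g·K)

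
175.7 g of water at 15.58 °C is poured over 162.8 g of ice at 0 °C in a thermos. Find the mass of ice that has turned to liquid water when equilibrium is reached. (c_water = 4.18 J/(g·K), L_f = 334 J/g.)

m_melted ≈ 34.3 g

Water can give up m c ΔT = 175.7·4.18·15.58 = 11442 J before reaching 0 °C.
Melting all 162.8 g of ice would need 162.8·334 = 54375 J.
Since 11442 < 54375 J, not all the ice melts; equilibrium is at 0 °C.
Mass melted = 11442/334 ≈ 34.26 g.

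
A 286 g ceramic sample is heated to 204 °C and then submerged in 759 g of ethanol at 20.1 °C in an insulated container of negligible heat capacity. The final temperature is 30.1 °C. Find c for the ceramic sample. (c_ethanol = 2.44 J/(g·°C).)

Energy conservation, ΣQ = 0:
286×c×(30.1 − 204) + 759×2.44×(30.1 − 20.1) = 0
-49735 c = -18520
c = -18520/-49735 ≈ 0.3724 J/(g·°C)

c ≈ 0.372 J/(g·°C)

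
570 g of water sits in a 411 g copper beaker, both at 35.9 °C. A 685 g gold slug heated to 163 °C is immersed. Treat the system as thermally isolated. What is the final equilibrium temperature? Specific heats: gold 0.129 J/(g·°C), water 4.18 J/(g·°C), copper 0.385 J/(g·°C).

T_f is the heat-capacity-weighted average of the initial temperatures:
T_f = (88.37×163 + 2382.6×35.9 + 158.24×35.9) / (88.37 + 2382.6 + 158.24)
    = 105619 / 2629.2 ≈ 40.17 °C

T_f ≈ 40.2 °C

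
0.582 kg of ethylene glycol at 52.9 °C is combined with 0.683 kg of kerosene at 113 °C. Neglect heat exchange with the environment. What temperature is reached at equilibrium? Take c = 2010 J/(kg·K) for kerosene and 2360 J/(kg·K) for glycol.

T_f = Σ m_i c_i T_i / Σ m_i c_i:
T_f = (1372.8*113 + 1373.5*52.9) / (1372.8 + 1373.5)
    = 227789 / 2746.4 ≈ 82.94 °C

T_f ≈ 82.9 °C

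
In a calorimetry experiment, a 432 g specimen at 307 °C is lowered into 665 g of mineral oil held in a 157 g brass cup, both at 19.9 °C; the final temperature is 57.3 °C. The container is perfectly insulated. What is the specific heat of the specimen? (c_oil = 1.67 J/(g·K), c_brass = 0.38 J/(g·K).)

c ≈ 0.406 J/(g·K)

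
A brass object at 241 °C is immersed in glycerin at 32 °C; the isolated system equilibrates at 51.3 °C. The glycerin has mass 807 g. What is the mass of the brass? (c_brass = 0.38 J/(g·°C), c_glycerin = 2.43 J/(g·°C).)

m ≈ 525 g

Heat lost by the brass = heat gained by the glycerin:
m·0.38·(241 − 51.3) = 807·2.43·(51.3 − 32)
72.09 m = 37847  ⇒  m ≈ 525 g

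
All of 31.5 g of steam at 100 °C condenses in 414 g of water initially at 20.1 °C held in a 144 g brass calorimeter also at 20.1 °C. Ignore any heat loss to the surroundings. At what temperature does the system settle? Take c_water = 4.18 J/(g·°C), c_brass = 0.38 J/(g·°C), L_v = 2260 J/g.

T_f ≈ 62.7 °C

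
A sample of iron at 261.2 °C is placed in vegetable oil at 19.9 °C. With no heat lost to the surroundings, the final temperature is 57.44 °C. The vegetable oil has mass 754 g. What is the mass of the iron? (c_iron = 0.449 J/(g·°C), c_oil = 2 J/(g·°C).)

m ≈ 619 g

Energy conservation, ΣQ = 0:
m×0.449×(57.44 − 261.2) + 754×2×(57.44 − 19.9) = 0
-91.49 m = -56610
m = -56610/-91.49 ≈ 618.8 g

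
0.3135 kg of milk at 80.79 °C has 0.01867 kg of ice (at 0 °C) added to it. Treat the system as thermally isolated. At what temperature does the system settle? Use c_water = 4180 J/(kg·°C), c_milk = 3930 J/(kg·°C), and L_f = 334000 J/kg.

Conservation of energy gives ΣQ = 0:
latent heat to melt: 0.01867×334000 = 6235.8
  warm the meltwater: 78.04 T
  milk cools: 0.3135×3930×(T − 80.79) = 1232.1(T − 80.79)
1310.1 T = 99538 − 6235.8 = 93302
T ≈ 71.22 °C (positive, so assuming full melt was valid).

T_f ≈ 71.2 °C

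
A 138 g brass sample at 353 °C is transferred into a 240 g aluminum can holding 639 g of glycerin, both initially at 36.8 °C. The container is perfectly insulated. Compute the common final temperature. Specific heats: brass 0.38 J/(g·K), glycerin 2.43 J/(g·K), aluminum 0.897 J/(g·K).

T_f ≈ 45.9 °C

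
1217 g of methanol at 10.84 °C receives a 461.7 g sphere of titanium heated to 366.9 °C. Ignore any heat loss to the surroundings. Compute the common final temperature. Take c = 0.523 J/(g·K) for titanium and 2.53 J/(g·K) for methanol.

T_f ≈ 36.7 °C

Conservation of energy gives ΣQ = 0:
461.7·0.523·(T − 366.9) + 1217·2.53·(T − 10.84) = 0
241.47(T − 366.9) + 3079(T − 10.84) = 0
3320.5 T = 121971
T ≈ 36.73 °C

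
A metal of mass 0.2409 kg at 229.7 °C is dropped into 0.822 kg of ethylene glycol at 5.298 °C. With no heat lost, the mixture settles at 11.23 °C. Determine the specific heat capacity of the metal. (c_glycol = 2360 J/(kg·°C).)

c ≈ 219 J/(kg·°C)

Net heat exchanged in the isolated system is zero:
0.2409·c·(11.23 − 229.7) + 0.822·2360·(11.23 − 5.298) = 0
-52.63 c = -11508
c = -11508/-52.63 ≈ 218.7 J/(kg·°C)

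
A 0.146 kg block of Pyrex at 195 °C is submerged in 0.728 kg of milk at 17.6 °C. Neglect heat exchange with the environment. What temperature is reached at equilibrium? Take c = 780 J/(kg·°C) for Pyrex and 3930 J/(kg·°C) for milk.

T_f ≈ 24.4 °C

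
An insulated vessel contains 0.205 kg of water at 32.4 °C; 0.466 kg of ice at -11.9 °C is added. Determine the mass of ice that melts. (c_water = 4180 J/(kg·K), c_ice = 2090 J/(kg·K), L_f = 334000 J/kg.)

Heat available from the water dropping to 0 °C: 0.205×4180×32.4 = 27764 J.
Warming the ice to 0 °C takes 0.466×2090×11.9 = 11590 J, leaving 16174 J for melting.
Melting all 0.466 kg of ice would need 0.466×334000 = 155644 J.
Since 16174 < 155644 J, not all the ice melts; equilibrium is at 0 °C.
m_melted×334000 = 16174  ⇒  m_melted ≈ 0.04842 kg.

m_melted ≈ 0.0484 kg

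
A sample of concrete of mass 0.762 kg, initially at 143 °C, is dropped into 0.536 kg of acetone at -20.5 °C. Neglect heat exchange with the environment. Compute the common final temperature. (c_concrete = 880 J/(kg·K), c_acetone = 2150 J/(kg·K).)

|Q_concrete| = |Q_acetone|:
0.762×880×(143 − T) = 0.536×2150×(T − (-20.5))
670.56(143 − T) = 1152.4(T − (-20.5))
1823 T = 72266  ⇒  T ≈ 39.64 °C

T_f ≈ 39.6 °C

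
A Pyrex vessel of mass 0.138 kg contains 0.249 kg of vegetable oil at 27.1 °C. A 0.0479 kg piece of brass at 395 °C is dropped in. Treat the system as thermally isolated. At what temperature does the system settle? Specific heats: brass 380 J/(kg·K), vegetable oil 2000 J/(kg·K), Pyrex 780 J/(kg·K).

T_f ≈ 37.8 °C

Conservation of energy gives ΣQ = 0:
0.0479·380·(T − 395) + 0.249·2000·(T − 27.1) + 0.138·780·(T − 27.1) = 0
18.2(T − 395) + 498(T − 27.1) + 107.64(T − 27.1) = 0
(18.2 + 498 + 107.64) T = 18.2·395 + 498·27.1 + 107.64·27.1
T ≈ 37.83 °C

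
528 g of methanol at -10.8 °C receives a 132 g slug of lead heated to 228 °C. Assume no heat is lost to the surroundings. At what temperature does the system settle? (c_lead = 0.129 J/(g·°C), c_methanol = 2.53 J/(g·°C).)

T_f ≈ -7.8 °C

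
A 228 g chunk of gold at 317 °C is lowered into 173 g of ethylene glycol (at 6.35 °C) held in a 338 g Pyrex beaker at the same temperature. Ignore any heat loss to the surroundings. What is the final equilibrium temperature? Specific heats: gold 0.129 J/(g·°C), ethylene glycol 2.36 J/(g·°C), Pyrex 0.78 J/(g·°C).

T_f ≈ 19.4 °C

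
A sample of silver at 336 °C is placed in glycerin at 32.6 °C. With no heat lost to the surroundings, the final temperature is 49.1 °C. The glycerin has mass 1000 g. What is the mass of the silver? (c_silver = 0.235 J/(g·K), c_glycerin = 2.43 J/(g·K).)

m ≈ 595 g

|Q_silver| = |Q_glycerin|:
m·0.235·(336 − 49.1) = 1000·2.43·(49.1 − 32.6)
67.42 m = 40095  ⇒  m ≈ 594.7 g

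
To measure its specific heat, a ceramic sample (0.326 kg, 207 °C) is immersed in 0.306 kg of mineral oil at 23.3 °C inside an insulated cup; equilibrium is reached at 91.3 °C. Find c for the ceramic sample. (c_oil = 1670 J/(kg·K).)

Heat lost by the ceramic sample = heat gained by the oil:
0.326×c×(207 − 91.3) = 0.306×1670×(91.3 − 23.3)
37.72 c = 34749  ⇒  c ≈ 921.3 J/(kg·K)

c ≈ 921 J/(kg·K)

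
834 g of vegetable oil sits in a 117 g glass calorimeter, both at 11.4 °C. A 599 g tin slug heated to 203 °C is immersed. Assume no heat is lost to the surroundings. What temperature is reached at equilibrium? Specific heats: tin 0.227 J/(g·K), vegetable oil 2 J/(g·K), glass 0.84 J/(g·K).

T_f ≈ 25.1 °C

Conservation of energy gives ΣQ = 0:
599·0.227·(T − 203) + 834·2·(T − 11.4) + 117·0.84·(T − 11.4) = 0
1902.3 T = 47738
T = 47738 / 1902.3 = 25.1 °C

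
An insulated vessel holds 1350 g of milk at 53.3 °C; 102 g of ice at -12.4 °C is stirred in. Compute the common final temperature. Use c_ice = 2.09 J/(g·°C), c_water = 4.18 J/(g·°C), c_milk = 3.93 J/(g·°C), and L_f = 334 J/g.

Energy conservation, ΣQ = 0:
warm ice to 0 °C: 102·2.09·(0 − (-12.4)) = 2643.4
  latent heat to melt: 102·334 = 34068
  meltwater 0→T: 102·4.18·T = 426.36 T
  milk cools: 1350·3.93·(T − 53.3) = 5305.5(T − 53.3)
5731.9 T = 282783 − 36711 = 246072
T ≈ 42.93 °C. Since T > 0 °C, the all-ice-melts assumption holds.

T_f ≈ 42.9 °C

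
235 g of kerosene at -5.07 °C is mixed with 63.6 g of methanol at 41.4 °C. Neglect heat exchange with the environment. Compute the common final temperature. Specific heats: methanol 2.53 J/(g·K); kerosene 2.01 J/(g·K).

T_f ≈ 6.7 °C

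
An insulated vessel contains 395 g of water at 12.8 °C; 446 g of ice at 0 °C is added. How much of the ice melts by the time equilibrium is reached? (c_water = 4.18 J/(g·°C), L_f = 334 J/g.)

m_melted ≈ 63.3 g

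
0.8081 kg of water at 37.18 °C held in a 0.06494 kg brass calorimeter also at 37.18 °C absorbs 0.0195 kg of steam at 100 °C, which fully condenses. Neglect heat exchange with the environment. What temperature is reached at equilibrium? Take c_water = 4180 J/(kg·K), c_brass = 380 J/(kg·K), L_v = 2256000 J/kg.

T_f ≈ 51.3 °C

Energy conservation, ΣQ = 0:
steam→water at 100 °C releases m L_v = 0.0195×2256000 = 43992; condensed water 100 °C→T: 81.51(T − 100); original water: 3377.9(T − 37.18); brass cup: 0.06494×380×(T − 37.18) = 24.68(T − 37.18)
3484 T = 43992 + 8151 + 126506 = 178649
T ≈ 51.28 °C — below 100 °C, confirming all the steam condensed.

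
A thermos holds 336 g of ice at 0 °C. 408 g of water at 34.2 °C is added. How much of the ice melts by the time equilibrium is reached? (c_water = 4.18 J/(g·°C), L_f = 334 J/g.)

m_melted ≈ 175 g

Water can give up m c ΔT = 408·4.18·34.2 = 58326 J before reaching 0 °C.
Melting all 336 g of ice would need 336·334 = 112224 J.
That's not enough to melt it all — equilibrium is at 0 °C with ice remaining.
m_melted·334 = 58326  ⇒  m_melted ≈ 174.6 g.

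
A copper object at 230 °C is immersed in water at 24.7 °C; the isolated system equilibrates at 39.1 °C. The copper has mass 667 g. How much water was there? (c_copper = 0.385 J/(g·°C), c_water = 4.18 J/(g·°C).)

m ≈ 814 g

Heat lost by the copper = heat gained by the water:
667×0.385×(230 − 39.1) = m×4.18×(39.1 − 24.7)
60.19 m = 49022  ⇒  m ≈ 814.4 g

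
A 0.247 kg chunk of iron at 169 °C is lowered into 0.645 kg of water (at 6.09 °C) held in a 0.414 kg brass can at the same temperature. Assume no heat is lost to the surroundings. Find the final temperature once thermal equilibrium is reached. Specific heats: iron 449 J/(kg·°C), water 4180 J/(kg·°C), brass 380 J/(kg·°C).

Heat gained plus heat lost sum to zero:
0.247·449·(T − 169) + 0.645·4180·(T − 6.09) + 0.414·380·(T − 6.09) = 0
2964.3 T = 36120
T = 36120 / 2964.3 = 12.2 °C

T_f ≈ 12.2 °C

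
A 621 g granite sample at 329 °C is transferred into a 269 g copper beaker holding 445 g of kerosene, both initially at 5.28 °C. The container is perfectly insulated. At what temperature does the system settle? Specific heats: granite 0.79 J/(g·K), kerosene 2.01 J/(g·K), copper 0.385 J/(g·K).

T_f ≈ 112.0 °C

Net heat exchanged in the isolated system is zero:
621·0.79·(T − 329) + 445·2.01·(T − 5.28) + 269·0.385·(T − 5.28) = 0
490.59(T − 329) + 894.45(T − 5.28) + 103.56(T − 5.28) = 0
1488.6 T = 166674
T ≈ 111.97 °C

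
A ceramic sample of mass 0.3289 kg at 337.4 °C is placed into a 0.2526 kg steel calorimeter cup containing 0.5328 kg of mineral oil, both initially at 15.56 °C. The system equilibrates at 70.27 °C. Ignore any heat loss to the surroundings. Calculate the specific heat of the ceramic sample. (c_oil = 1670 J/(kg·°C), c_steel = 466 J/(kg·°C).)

c ≈ 627 J/(kg·°C)

Taking heat into each body as positive, Σ m c ΔT = 0:
0.3289·c·(70.27 − 337.4) + 0.5328·1670·(70.27 − 15.56) + 0.2526·466·(70.27 − 15.56) = 0
-87.86 c = -55120
c = -55120/-87.86 ≈ 627.4 J/(kg·°C)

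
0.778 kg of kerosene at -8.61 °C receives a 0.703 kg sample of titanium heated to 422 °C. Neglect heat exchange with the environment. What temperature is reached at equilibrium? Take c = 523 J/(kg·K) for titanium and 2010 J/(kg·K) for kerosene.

T_f ≈ 73.4 °C

T_f = Σ m_i c_i T_i / Σ m_i c_i:
T_f = (367.67·422 + 1563.8·(-8.61)) / (367.67 + 1563.8)
    = 141692 / 1931.4 ≈ 73.36 °C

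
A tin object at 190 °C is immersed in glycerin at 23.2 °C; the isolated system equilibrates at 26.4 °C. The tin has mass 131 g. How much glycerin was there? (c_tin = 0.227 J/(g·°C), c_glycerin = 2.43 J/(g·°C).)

m ≈ 626 g

Heat lost by the tin = heat gained by the glycerin:
131·0.227·(190 − 26.4) = m·2.43·(26.4 − 23.2)
7.776 m = 4865  ⇒  m ≈ 625.6 g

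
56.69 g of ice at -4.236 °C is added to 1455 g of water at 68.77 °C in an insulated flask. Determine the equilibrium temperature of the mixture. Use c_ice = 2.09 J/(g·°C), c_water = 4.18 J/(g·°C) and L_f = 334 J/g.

T_f ≈ 63.1 °C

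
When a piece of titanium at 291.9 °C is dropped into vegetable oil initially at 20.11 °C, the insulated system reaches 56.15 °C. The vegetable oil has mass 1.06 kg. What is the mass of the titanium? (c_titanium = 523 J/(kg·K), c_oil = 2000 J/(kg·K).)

m ≈ 0.62 kg

|Q_titanium| = |Q_oil|:
m·523·(291.9 − 56.15) = 1.06·2000·(56.15 − 20.11)
123297 m = 76405  ⇒  m ≈ 0.6197 kg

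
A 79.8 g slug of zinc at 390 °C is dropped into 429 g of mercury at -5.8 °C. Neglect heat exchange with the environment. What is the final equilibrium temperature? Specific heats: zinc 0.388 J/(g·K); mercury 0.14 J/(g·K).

|Q_zinc| = |Q_mercury|:
79.8×0.388×(390 − T) = 429×0.14×(T − (-5.8))
30.96(390 − T) = 60.06(T − (-5.8))
91.02 T = 11727  ⇒  T ≈ 128.84 °C

T_f ≈ 128.8 °C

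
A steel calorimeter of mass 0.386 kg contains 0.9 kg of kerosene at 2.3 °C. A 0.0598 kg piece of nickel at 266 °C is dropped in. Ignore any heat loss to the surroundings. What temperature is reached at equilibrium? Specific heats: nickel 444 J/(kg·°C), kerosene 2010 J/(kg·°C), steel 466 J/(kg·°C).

With ΣQ=0 the equilibrium temperature is the m·c-weighted mean:
T_f = (26.55×266 + 1809×2.3 + 179.88×2.3) / (26.55 + 1809 + 179.88)
    = 11637 / 2015.4 ≈ 5.77 °C

T_f ≈ 5.8 °C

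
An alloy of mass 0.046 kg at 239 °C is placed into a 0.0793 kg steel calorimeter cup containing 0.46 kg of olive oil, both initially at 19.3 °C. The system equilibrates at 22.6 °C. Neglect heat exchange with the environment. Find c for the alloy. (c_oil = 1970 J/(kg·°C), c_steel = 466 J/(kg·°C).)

c ≈ 313 J/(kg·°C)

Net heat exchanged in the isolated system is zero:
0.046·c·(22.6 − 239) + 0.46·1970·(22.6 − 19.3) + 0.0793·466·(22.6 − 19.3) = 0
-9.954 c = -3112.4
c = -3112.4/-9.954 ≈ 312.7 J/(kg·°C)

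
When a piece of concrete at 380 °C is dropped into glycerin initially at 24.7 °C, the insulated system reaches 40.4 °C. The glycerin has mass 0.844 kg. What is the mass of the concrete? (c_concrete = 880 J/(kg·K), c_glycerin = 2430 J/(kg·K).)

m ≈ 0.108 kg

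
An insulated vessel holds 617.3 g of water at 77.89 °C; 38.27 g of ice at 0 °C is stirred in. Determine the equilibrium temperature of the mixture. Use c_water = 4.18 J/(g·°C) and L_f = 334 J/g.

T_f ≈ 68.7 °C

Let T be the final temperature. ΣQ_i = 0:
melt ice: 38.27×334 = 12782; warm the meltwater: 159.97 T; water cools: 617.3×4.18×(T − 77.89) = 2580.3(T − 77.89)
2740.3 T = 200981 − 12782 = 188198
T ≈ 68.68 °C. Since T > 0 °C, the all-ice-melts assumption holds.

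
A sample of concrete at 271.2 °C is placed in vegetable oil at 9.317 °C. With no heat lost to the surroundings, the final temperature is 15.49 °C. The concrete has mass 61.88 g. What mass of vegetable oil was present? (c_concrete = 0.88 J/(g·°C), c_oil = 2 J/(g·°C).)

Let T be the final temperature. ΣQ_i = 0:
61.88×0.88×(15.49 − 271.2) + m×2×(15.49 − 9.317) = 0
12.35 m = 13925
m = 13925/12.35 ≈ 1128 g

m ≈ 1130 g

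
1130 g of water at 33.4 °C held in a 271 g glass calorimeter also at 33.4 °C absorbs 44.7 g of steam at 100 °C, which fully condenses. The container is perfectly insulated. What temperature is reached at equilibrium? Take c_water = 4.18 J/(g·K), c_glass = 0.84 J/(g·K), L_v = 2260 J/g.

Taking heat into each body as positive, Σ m c ΔT = 0:
condense steam: −44.7·2260 = −101022; condensed water 100 °C→T: 186.85(T − 100); original water: 4723.4(T − 33.4); glass cup: 271·0.84·(T − 33.4) = 227.64(T − 33.4)
5137.9 T = 101022 + 18685 + 165365 = 285071
T ≈ 55.48 °C — below 100 °C, confirming all the steam condensed.

T_f ≈ 55.5 °C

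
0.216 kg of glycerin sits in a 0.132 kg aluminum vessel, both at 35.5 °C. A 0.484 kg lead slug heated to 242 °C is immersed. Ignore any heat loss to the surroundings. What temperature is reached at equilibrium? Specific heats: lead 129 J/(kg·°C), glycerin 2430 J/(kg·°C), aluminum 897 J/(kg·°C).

Setting the total heat transfer to zero:
0.484·129·(T − 242) + 0.216·2430·(T − 35.5) + 0.132·897·(T − 35.5) = 0
62.44(T − 242) + 524.88(T − 35.5) + 118.4(T − 35.5) = 0
705.72 T = 37946
T ≈ 53.77 °C

T_f ≈ 53.8 °C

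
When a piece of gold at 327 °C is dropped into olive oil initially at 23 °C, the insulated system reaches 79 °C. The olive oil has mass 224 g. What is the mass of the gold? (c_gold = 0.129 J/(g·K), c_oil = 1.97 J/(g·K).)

m ≈ 772 g

|Q_gold| = |Q_oil|:
m·0.129·(327 − 79) = 224·1.97·(79 − 23)
31.99 m = 24712  ⇒  m ≈ 772.4 g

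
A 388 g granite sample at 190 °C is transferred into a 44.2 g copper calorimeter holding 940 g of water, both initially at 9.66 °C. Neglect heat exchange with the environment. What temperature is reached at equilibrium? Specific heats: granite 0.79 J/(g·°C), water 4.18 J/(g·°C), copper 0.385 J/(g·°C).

T_f ≈ 22.7 °C

Net heat exchanged in the isolated system is zero:
388·0.79·(T − 190) + 940·4.18·(T − 9.66) + 44.2·0.385·(T − 9.66) = 0
(306.52 + 3929.2 + 17.02) T = 306.52·190 + 3929.2·9.66 + 17.02·9.66
T ≈ 22.66 °C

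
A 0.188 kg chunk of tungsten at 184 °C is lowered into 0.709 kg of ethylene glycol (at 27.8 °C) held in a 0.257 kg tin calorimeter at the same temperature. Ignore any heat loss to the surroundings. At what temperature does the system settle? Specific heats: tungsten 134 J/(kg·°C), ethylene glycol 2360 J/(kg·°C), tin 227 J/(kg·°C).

T_f ≈ 30.0 °C

Energy conservation, ΣQ = 0:
0.188·134·(T − 184) + 0.709·2360·(T − 27.8) + 0.257·227·(T − 27.8) = 0
25.19(T − 184) + 1673.2(T − 27.8) + 58.34(T − 27.8) = 0
(25.19 + 1673.2 + 58.34) T = 25.19·184 + 1673.2·27.8 + 58.34·27.8
T = 52773 / 1756.8 = 30 °C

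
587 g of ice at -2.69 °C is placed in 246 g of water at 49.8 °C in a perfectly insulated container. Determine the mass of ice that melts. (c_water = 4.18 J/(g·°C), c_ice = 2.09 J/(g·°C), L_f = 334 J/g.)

m_melted ≈ 143 g

Water can give up m c ΔT = 246·4.18·49.8 = 51208 J before reaching 0 °C.
Of that, 587·2.09·2.69 = 3300.2 J goes to bring the ice to 0 °C, leaving 47908 J.
Fully melting the ice requires m_ice L_f = 587·334 = 196058 J.
That's not enough to melt it all — equilibrium is at 0 °C with ice remaining.
m_melt = 47908 / L_f = 143.4 g.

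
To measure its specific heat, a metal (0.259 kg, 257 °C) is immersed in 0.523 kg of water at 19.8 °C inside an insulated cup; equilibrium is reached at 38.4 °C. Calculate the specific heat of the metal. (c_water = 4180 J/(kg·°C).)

m_s c (T_s − T_f) = m_water c_water (T_f − T_0):
0.259×c×(257 − 38.4) = 0.523×4180×(38.4 − 19.8)
56.62 c = 40662  ⇒  c ≈ 718.2 J/(kg·°C)

c ≈ 718 J/(kg·°C)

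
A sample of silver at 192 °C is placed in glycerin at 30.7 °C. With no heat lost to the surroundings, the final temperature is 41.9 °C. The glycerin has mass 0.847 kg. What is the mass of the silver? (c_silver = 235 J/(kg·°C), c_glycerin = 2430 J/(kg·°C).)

Let T be the final temperature. ΣQ_i = 0:
m·235·(41.9 − 192) + 0.847·2430·(41.9 − 30.7) = 0
-35274 m = -23052
m = -23052/-35274 ≈ 0.6535 kg

m ≈ 0.654 kg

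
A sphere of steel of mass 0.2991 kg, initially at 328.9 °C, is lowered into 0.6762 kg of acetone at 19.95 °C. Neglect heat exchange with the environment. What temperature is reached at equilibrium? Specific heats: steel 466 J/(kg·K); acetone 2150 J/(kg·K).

T_f ≈ 47.0 °C

Setting the total heat transfer to zero:
0.2991×466×(T − 328.9) + 0.6762×2150×(T − 19.95) = 0
(139.38 + 1453.8) T = 139.38×328.9 + 1453.8×19.95
T = 74846 / 1593.2 = 47 °C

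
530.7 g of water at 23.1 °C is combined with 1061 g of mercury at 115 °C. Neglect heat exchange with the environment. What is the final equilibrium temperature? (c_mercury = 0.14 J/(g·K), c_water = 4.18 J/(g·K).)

T_f ≈ 28.9 °C

|Q_mercury| = |Q_water|:
1061*0.14*(115 − T) = 530.7*4.18*(T − 23.1)
148.54(115 − T) = 2218.3(T − 23.1)
2366.9 T = 68325  ⇒  T ≈ 28.87 °C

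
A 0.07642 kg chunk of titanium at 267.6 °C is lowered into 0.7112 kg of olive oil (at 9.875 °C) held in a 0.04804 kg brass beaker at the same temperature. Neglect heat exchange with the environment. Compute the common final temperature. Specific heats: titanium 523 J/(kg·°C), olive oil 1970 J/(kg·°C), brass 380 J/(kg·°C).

Heat gained plus heat lost sum to zero:
0.07642×523×(T − 267.6) + 0.7112×1970×(T − 9.875) + 0.04804×380×(T − 9.875) = 0
39.97(T − 267.6) + 1401.1(T − 9.875) + 18.26(T − 9.875) = 0
1459.3 T = 24711
T ≈ 16.93 °C

T_f ≈ 16.9 °C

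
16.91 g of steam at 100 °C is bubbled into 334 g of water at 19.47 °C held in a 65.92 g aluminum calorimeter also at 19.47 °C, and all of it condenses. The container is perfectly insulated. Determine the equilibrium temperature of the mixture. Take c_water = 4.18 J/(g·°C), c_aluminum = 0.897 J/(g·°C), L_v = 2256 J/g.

Heat gained plus heat lost sum to zero:
steam→water at 100 °C releases m L_v = 16.91·2256 = 38149; condensed water 100 °C→T: 70.68(T − 100); original water: 1396.1(T − 19.47); cup: 59.13(T − 19.47)
1525.9 T = 38149 + 7068.4 + 28334 = 73551
T ≈ 48.20 °C, under the boiling point, so the assumption holds.

T_f ≈ 48.2 °C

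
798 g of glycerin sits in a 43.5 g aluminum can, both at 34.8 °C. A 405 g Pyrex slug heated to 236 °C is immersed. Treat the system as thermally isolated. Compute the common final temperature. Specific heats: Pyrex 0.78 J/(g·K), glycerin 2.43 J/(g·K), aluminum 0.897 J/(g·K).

T_f ≈ 62.5 °C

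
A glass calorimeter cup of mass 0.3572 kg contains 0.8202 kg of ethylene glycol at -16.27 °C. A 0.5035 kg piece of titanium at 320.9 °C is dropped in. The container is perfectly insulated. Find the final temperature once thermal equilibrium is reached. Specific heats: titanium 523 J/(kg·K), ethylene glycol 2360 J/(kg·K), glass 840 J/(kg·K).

Setting the total heat transfer to zero:
0.5035*523*(T − 320.9) + 0.8202*2360*(T − (-16.27)) + 0.3572*840*(T − (-16.27)) = 0
263.33(T − 320.9) + 1935.7(T − (-16.27)) + 300.05(T − (-16.27)) = 0
(263.33 + 1935.7 + 300.05) T = 263.33*320.9 + 1935.7*(-16.27) + 300.05*(-16.27)
T = 48128 / 2499.1 = 19.3 °C

T_f ≈ 19.3 °C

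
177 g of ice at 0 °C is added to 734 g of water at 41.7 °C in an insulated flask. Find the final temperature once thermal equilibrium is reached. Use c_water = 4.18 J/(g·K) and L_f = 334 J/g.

T_f ≈ 18.1 °C

Taking heat into each body as positive, Σ m c ΔT = 0:
melt ice: 177×334 = 59118
  meltwater 0→T: 177×4.18×T = 739.86 T
  water cools: 734×4.18×(T − 41.7) = 3068.1(T − 41.7)
3808 T = 127941 − 59118 = 68823
T ≈ 18.07 °C (positive, so assuming full melt was valid).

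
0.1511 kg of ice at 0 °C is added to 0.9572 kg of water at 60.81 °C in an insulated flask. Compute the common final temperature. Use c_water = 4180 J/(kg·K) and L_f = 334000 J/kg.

T_f ≈ 41.6 °C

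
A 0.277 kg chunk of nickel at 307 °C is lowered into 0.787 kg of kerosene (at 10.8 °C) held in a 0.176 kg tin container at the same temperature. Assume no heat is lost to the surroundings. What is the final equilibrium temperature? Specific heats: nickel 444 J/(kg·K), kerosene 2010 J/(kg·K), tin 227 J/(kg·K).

Energy conservation, ΣQ = 0:
0.277×444×(T − 307) + 0.787×2010×(T − 10.8) + 0.176×227×(T − 10.8) = 0
1744.8 T = 55273
T = 55273/1744.8 ≈ 31.68 °C

T_f ≈ 31.7 °C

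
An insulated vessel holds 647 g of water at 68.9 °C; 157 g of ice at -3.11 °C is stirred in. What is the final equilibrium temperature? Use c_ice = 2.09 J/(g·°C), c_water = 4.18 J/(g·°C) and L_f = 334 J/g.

T_f ≈ 39.5 °C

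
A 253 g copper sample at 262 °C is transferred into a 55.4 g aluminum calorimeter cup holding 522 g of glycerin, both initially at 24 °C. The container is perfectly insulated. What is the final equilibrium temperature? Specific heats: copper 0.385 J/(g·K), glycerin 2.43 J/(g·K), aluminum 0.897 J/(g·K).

T_f ≈ 40.4 °C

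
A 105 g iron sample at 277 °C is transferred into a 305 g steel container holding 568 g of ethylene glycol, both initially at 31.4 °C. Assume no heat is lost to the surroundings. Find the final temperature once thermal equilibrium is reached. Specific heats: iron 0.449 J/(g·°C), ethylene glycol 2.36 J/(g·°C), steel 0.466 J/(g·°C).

T_f ≈ 39.0 °C

T_f = Σ m_i c_i T_i / Σ m_i c_i:
T_f = (47.15·277 + 1340.5·31.4 + 142.13·31.4) / (47.15 + 1340.5 + 142.13)
    = 59613 / 1529.8 ≈ 38.97 °C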